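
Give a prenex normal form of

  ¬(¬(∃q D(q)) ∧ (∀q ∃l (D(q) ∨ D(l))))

∃q ∃b ∀l (D(q) ∨ ¬D(b) ∧ ¬D(l))

Move each ¬ inward, flipping quantifiers it crosses:
  (∃q D(q)) ∨ (∃q ∀l (¬D(q) ∧ ¬D(l)))
Give each quantifier a distinct variable: q↦b.
  (∃q D(q)) ∨ (∃b ∀l (¬D(b) ∧ ¬D(l)))
Pull the quantifiers to the front (each side's bound variable is not free in the other side):
  ∃q ∃b ∀l (D(q) ∨ ¬D(b) ∧ ¬D(l))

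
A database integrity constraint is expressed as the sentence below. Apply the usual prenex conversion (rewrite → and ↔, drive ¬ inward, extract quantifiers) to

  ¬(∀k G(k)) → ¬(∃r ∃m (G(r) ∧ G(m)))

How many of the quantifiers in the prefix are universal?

First replace A → B with ¬A ∨ B.
  ¬¬(∀k G(k)) ∨ ¬(∃r ∃m (G(r) ∧ G(m)))
Push ¬ through the quantifiers and connectives to reach negation normal form:
  (∀k G(k)) ∨ (∀r ∀m (¬G(r) ∨ ¬G(m)))
Finally move all quantifiers to the prefix:
  ∀k ∀r ∀m (G(k) ∨ ¬G(r) ∨ ¬G(m))
The prefix is ∀k ∀r ∀m: 3 universal, 0 existential.

3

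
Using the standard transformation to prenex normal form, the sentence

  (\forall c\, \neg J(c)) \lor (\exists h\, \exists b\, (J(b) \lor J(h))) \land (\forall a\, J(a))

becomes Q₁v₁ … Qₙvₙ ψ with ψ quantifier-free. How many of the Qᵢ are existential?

2

All bound variables are already distinct, so no renaming is needed.
Extract every quantifier outward, since the variables are now distinct and don't occur free across branches:
  \forall c\, \exists h\, \exists b\, \forall a\, (\neg J(c) \lor (J(b) \lor J(h)) \land J(a))
The prefix is \forall c \exists h \exists b \forall a: 2 universal, 2 existential.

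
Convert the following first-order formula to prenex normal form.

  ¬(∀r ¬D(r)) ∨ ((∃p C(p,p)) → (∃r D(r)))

∃r ∀p ∃u1 (D(r) ∨ ¬C(p,p) ∨ D(u1))

Rewrite implications/biconditionals: A → B as ¬A ∨ B.
  ¬(∀r ¬D(r)) ∨ ¬(∃p C(p,p)) ∨ (∃r D(r))
Drive negations inward (¬∀x A ≡ ∃x ¬A, ¬∃x A ≡ ∀x ¬A, De Morgan for ∧/∨):
  (∃r D(r)) ∨ (∀p ¬C(p,p)) ∨ (∃r D(r))
Give each quantifier a distinct variable: r↦u1.
  (∃r D(r)) ∨ (∀p ¬C(p,p)) ∨ (∃u1 D(u1))
Finally move all quantifiers to the prefix:
  ∃r ∀p ∃u1 (D(r) ∨ ¬C(p,p) ∨ D(u1))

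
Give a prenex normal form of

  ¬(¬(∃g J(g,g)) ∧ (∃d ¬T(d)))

∃g ∀d (J(g,g) ∨ T(d))

Move each ¬ inward, flipping quantifiers it crosses:
  (∃g J(g,g)) ∨ (∀d T(d))
All bound variables are already distinct, so no renaming is needed.
Pull the quantifiers to the front (each side's bound variable is not free in the other side):
  ∃g ∀d (J(g,g) ∨ T(d))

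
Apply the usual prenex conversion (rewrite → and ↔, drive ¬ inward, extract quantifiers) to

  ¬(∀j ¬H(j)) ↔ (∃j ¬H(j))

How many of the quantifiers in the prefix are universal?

First replace A → B with ¬A ∨ B; A ↔ B as (¬A ∨ B) ∧ (¬B ∨ A).
  (¬¬(∀j ¬H(j)) ∨ (∃j ¬H(j))) ∧ (¬(∃j ¬H(j)) ∨ ¬(∀j ¬H(j)))
Drive negations inward (¬∀x A ≡ ∃x ¬A, ¬∃x A ≡ ∀x ¬A, De Morgan for ∧/∨):
  ((∀j ¬H(j)) ∨ (∃j ¬H(j))) ∧ ((∀j H(j)) ∨ (∃j H(j)))
Give each quantifier a distinct variable: j↦y1, j↦q, j↦r.
  ((∀j ¬H(j)) ∨ (∃y1 ¬H(y1))) ∧ ((∀q H(q)) ∨ (∃r H(r)))
Finally move all quantifiers to the prefix:
  ∀j ∃y1 ∀q ∃r ((¬H(j) ∨ ¬H(y1)) ∧ (H(q) ∨ H(r)))
The prefix is ∀j ∃y1 ∀q ∃r: 2 universal, 2 existential.

2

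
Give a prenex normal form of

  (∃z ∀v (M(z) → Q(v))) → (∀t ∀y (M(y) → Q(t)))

∀z ∃v ∀t ∀y (M(z) ∧ ¬Q(v) ∨ ¬M(y) ∨ Q(t))

Rewrite implications/biconditionals: A → B as ¬A ∨ B.
  ¬(∃z ∀v (¬M(z) ∨ Q(v))) ∨ (∀t ∀y (¬M(y) ∨ Q(t)))
Move each ¬ inward, flipping quantifiers it crosses:
  (∀z ∃v (M(z) ∧ ¬Q(v))) ∨ (∀t ∀y (¬M(y) ∨ Q(t)))
Finally move all quantifiers to the prefix:
  ∀z ∃v ∀t ∀y (M(z) ∧ ¬Q(v) ∨ ¬M(y) ∨ Q(t))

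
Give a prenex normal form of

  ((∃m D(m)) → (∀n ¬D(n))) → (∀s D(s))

∃m ∃n ∀s (D(m) ∧ D(n) ∨ D(s))

Eliminate → and ↔ using ¬ and ∨.
  ¬(¬(∃m D(m)) ∨ (∀n ¬D(n))) ∨ (∀s D(s))
Drive negations inward (¬∀x A ≡ ∃x ¬A, ¬∃x A ≡ ∀x ¬A, De Morgan for ∧/∨):
  (∃m D(m)) ∧ (∃n D(n)) ∨ (∀s D(s))
All bound variables are already distinct, so no renaming is needed.
Finally move all quantifiers to the prefix:
  ∃m ∃n ∀s (D(m) ∧ D(n) ∨ D(s))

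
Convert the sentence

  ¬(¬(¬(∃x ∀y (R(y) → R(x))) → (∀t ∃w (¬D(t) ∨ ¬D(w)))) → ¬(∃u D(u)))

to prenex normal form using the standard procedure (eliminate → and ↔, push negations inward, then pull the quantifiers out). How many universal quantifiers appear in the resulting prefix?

2

Rewrite implications/biconditionals: A → B as ¬A ∨ B.
  ¬(¬¬(¬¬(∃x ∀y (¬R(y) ∨ R(x))) ∨ (∀t ∃w (¬D(t) ∨ ¬D(w)))) ∨ ¬(∃u D(u)))
Drive negations inward (¬∀x A ≡ ∃x ¬A, ¬∃x A ≡ ∀x ¬A, De Morgan for ∧/∨):
  (∀x ∃y (R(y) ∧ ¬R(x))) ∧ (∃t ∀w (D(t) ∧ D(w))) ∧ (∃u D(u))
Pull the quantifiers to the front (each side's bound variable is not free in the other side):
  ∀x ∃y ∃t ∀w ∃u (R(y) ∧ ¬R(x) ∧ D(t) ∧ D(w) ∧ D(u))
The prefix is ∀x ∃y ∃t ∀w ∃u: 2 universal, 3 existential.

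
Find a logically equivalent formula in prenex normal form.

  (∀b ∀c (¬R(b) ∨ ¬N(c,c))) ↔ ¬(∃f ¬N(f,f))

∃b ∃c ∀f ∃y1 ∀x1 ∀x ((R(b) ∧ N(c,c) ∨ N(f,f)) ∧ (¬N(y1,y1) ∨ ¬R(x1) ∨ ¬N(x,x)))

Rewrite implications/biconditionals: A → B as ¬A ∨ B; A ↔ B as (¬A ∨ B) ∧ (¬B ∨ A).
  (¬(∀b ∀c (¬R(b) ∨ ¬N(c,c))) ∨ ¬(∃f ¬N(f,f))) ∧ (¬¬(∃f ¬N(f,f)) ∨ (∀b ∀c (¬R(b) ∨ ¬N(c,c))))
Drive negations inward (¬∀x A ≡ ∃x ¬A, ¬∃x A ≡ ∀x ¬A, De Morgan for ∧/∨):
  ((∃b ∃c (R(b) ∧ N(c,c))) ∨ (∀f N(f,f))) ∧ ((∃f ¬N(f,f)) ∨ (∀b ∀c (¬R(b) ∨ ¬N(c,c))))
Rename bound variables to avoid capture: f↦y1, b↦x1, c↦x.
  ((∃b ∃c (R(b) ∧ N(c,c))) ∨ (∀f N(f,f))) ∧ ((∃y1 ¬N(y1,y1)) ∨ (∀x1 ∀x (¬R(x1) ∨ ¬N(x,x))))
Pull the quantifiers to the front (each side's bound variable is not free in the other side):
  ∃b ∃c ∀f ∃y1 ∀x1 ∀x ((R(b) ∧ N(c,c) ∨ N(f,f)) ∧ (¬N(y1,y1) ∨ ¬R(x1) ∨ ¬N(x,x)))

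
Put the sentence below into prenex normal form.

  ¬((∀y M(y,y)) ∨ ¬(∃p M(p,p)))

Drive negations inward (¬∀x A ≡ ∃x ¬A, ¬∃x A ≡ ∀x ¬A, De Morgan for ∧/∨):
  (∃y ¬M(y,y)) ∧ (∃p M(p,p))
All bound variables are already distinct, so no renaming is needed.
Pull the quantifiers to the front (each side's bound variable is not free in the other side):
  ∃y ∃p (¬M(y,y) ∧ M(p,p))

∃y ∃p (¬M(y,y) ∧ M(p,p))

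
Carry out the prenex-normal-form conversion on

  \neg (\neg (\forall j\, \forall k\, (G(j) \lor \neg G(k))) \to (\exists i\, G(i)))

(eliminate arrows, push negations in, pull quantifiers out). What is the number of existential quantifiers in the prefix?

First replace A → B with ¬A ∨ B.
  \neg (\neg \neg (\forall j\, \forall k\, (G(j) \lor \neg G(k))) \lor (\exists i\, G(i)))
Push ¬ through the quantifiers and connectives to reach negation normal form:
  (\exists j\, \exists k\, (\neg G(j) \land G(k))) \land (\forall i\, \neg G(i))
All bound variables are already distinct, so no renaming is needed.
Pull the quantifiers to the front (each side's bound variable is not free in the other side):
  \exists j\, \exists k\, \forall i\, (\neg G(j) \land G(k) \land \neg G(i))
The prefix is \exists j \exists k \forall i: 1 universal, 2 existential.

2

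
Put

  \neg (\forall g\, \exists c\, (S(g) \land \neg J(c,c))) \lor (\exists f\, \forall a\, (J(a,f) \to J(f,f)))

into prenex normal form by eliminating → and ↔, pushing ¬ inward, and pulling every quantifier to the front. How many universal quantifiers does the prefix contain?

2

First replace A → B with ¬A ∨ B.
  \neg (\forall g\, \exists c\, (S(g) \land \neg J(c,c))) \lor (\exists f\, \forall a\, (\neg J(a,f) \lor J(f,f)))
Move each ¬ inward, flipping quantifiers it crosses:
  (\exists g\, \forall c\, (\neg S(g) \lor J(c,c))) \lor (\exists f\, \forall a\, (\neg J(a,f) \lor J(f,f)))
All bound variables are already distinct, so no renaming is needed.
Pull the quantifiers to the front (each side's bound variable is not free in the other side):
  \exists g\, \forall c\, \exists f\, \forall a\, (\neg S(g) \lor J(c,c) \lor \neg J(a,f) \lor J(f,f))
The prefix is \exists g \forall c \exists f \forall a: 2 universal, 2 existential.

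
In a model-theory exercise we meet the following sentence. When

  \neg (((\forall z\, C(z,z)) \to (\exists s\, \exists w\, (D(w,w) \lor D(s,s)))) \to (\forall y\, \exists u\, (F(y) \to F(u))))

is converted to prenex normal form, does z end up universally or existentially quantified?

existential

Rewrite implications/biconditionals: A → B as ¬A ∨ B.
  \neg (\neg (\neg (\forall z\, C(z,z)) \lor (\exists s\, \exists w\, (D(w,w) \lor D(s,s)))) \lor (\forall y\, \exists u\, (\neg F(y) \lor F(u))))
Move each ¬ inward, flipping quantifiers it crosses:
  ((\exists z\, \neg C(z,z)) \lor (\exists s\, \exists w\, (D(w,w) \lor D(s,s)))) \land (\exists y\, \forall u\, (F(y) \land \neg F(u)))
Pull the quantifiers to the front (each side's bound variable is not free in the other side):
  \exists z\, \exists s\, \exists w\, \exists y\, \forall u\, ((\neg C(z,z) \lor D(w,w) \lor D(s,s)) \land F(y) \land \neg F(u))
The quantifier \forall z sits under an odd number of negations (counting the antecedent side of each →), so it flips to \exists z.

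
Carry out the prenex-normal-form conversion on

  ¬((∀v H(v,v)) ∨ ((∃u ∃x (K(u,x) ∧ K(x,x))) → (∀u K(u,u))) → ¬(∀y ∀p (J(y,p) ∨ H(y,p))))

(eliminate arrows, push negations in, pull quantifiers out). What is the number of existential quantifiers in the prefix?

Eliminate → and ↔ using ¬ and ∨.
  ¬(¬((∀v H(v,v)) ∨ ¬(∃u ∃x (K(u,x) ∧ K(x,x))) ∨ (∀u K(u,u))) ∨ ¬(∀y ∀p (J(y,p) ∨ H(y,p))))
Move each ¬ inward, flipping quantifiers it crosses:
  ((∀v H(v,v)) ∨ (∀u ∀x (¬K(u,x) ∨ ¬K(x,x))) ∨ (∀u K(u,u))) ∧ (∀y ∀p (J(y,p) ∨ H(y,p)))
Rename bound variables to avoid capture: u↦x1.
  ((∀v H(v,v)) ∨ (∀u ∀x (¬K(u,x) ∨ ¬K(x,x))) ∨ (∀x1 K(x1,x1))) ∧ (∀y ∀p (J(y,p) ∨ H(y,p)))
Finally move all quantifiers to the prefix:
  ∀v ∀u ∀x ∀x1 ∀y ∀p ((H(v,v) ∨ ¬K(u,x) ∨ ¬K(x,x) ∨ K(x1,x1)) ∧ (J(y,p) ∨ H(y,p)))
The prefix is ∀v ∀u ∀x ∀x1 ∀y ∀p: 6 universal, 0 existential.

0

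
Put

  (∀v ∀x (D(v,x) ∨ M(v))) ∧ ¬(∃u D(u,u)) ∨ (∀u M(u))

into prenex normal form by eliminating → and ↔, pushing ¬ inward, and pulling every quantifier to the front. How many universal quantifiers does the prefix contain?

Push ¬ through the quantifiers and connectives to reach negation normal form:
  (∀v ∀x (D(v,x) ∨ M(v))) ∧ (∀u ¬D(u,u)) ∨ (∀u M(u))
Standardize variables apart so no two quantifiers bind the same name: u↦c.
  (∀v ∀x (D(v,x) ∨ M(v))) ∧ (∀u ¬D(u,u)) ∨ (∀c M(c))
Extract every quantifier outward, since the variables are now distinct and don't occur free across branches:
  ∀v ∀x ∀u ∀c ((D(v,x) ∨ M(v)) ∧ ¬D(u,u) ∨ M(c))
The prefix is ∀v ∀x ∀u ∀c: 4 universal, 0 existential.

4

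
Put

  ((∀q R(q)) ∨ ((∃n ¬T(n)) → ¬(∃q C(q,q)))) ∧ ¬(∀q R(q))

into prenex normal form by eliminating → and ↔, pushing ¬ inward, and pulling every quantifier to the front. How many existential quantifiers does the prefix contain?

Eliminate → and ↔ using ¬ and ∨.
  ((∀q R(q)) ∨ ¬(∃n ¬T(n)) ∨ ¬(∃q C(q,q))) ∧ ¬(∀q R(q))
Drive negations inward (¬∀x A ≡ ∃x ¬A, ¬∃x A ≡ ∀x ¬A, De Morgan for ∧/∨):
  ((∀q R(q)) ∨ (∀n T(n)) ∨ (∀q ¬C(q,q))) ∧ (∃q ¬R(q))
Standardize variables apart so no two quantifiers bind the same name: q↦x1, q↦u.
  ((∀q R(q)) ∨ (∀n T(n)) ∨ (∀x1 ¬C(x1,x1))) ∧ (∃u ¬R(u))
Finally move all quantifiers to the prefix:
  ∀q ∀n ∀x1 ∃u ((R(q) ∨ T(n) ∨ ¬C(x1,x1)) ∧ ¬R(u))
The prefix is ∀q ∀n ∀x1 ∃u: 3 universal, 1 existential.

1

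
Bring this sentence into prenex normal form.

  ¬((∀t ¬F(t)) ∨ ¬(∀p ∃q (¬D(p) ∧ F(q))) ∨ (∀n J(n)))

Push ¬ through the quantifiers and connectives to reach negation normal form:
  (∃t F(t)) ∧ (∀p ∃q (¬D(p) ∧ F(q))) ∧ (∃n ¬J(n))
All bound variables are already distinct, so no renaming is needed.
Extract every quantifier outward, since the variables are now distinct and don't occur free across branches:
  ∃t ∀p ∃q ∃n (F(t) ∧ ¬D(p) ∧ F(q) ∧ ¬J(n))

∃t ∀p ∃q ∃n (F(t) ∧ ¬D(p) ∧ F(q) ∧ ¬J(n))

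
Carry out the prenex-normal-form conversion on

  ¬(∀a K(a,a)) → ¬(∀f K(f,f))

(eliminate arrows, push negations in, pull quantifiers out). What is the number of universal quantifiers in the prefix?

1

First replace A → B with ¬A ∨ B.
  ¬¬(∀a K(a,a)) ∨ ¬(∀f K(f,f))
Push ¬ through the quantifiers and connectives to reach negation normal form:
  (∀a K(a,a)) ∨ (∃f ¬K(f,f))
Pull the quantifiers to the front (each side's bound variable is not free in the other side):
  ∀a ∃f (K(a,a) ∨ ¬K(f,f))
The prefix is ∀a ∃f: 1 universal, 1 existential.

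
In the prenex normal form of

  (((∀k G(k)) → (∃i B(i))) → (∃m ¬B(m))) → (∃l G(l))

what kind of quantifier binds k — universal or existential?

Eliminate → and ↔ using ¬ and ∨.
  ¬(¬(¬(∀k G(k)) ∨ (∃i B(i))) ∨ (∃m ¬B(m))) ∨ (∃l G(l))
Move each ¬ inward, flipping quantifiers it crosses:
  ((∃k ¬G(k)) ∨ (∃i B(i))) ∧ (∀m B(m)) ∨ (∃l G(l))
Finally move all quantifiers to the prefix:
  ∃k ∃i ∀m ∃l ((¬G(k) ∨ B(i)) ∧ B(m) ∨ G(l))
The quantifier ∀k sits under an odd number of negations (counting the antecedent side of each →), so it flips to ∃k.

existential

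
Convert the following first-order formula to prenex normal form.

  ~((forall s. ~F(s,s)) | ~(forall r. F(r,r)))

Move each ¬ inward, flipping quantifiers it crosses:
  (exists s. F(s,s)) & (forall r. F(r,r))
All bound variables are already distinct, so no renaming is needed.
Extract every quantifier outward, since the variables are now distinct and don't occur free across branches:
  exists s. forall r. (F(s,s) & F(r,r))

exists s. forall r. (F(s,s) & F(r,r))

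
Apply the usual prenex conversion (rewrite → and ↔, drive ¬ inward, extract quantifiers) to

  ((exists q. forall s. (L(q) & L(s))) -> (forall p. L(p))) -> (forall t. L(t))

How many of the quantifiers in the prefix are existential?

Rewrite implications/biconditionals: A → B as ¬A ∨ B.
  ~(~(exists q. forall s. (L(q) & L(s))) | (forall p. L(p))) | (forall t. L(t))
Drive negations inward (¬∀x A ≡ ∃x ¬A, ¬∃x A ≡ ∀x ¬A, De Morgan for ∧/∨):
  (exists q. forall s. (L(q) & L(s))) & (exists p. ~L(p)) | (forall t. L(t))
All bound variables are already distinct, so no renaming is needed.
Finally move all quantifiers to the prefix:
  exists q. forall s. exists p. forall t. (L(q) & L(s) & ~L(p) | L(t))
The prefix is exists q forall s exists p forall t: 2 universal, 2 existential.

2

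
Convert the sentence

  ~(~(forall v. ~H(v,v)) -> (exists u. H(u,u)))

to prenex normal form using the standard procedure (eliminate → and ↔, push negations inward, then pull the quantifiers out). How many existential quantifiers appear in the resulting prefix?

1

Eliminate → and ↔ using ¬ and ∨.
  ~(~~(forall v. ~H(v,v)) | (exists u. H(u,u)))
Push ¬ through the quantifiers and connectives to reach negation normal form:
  (exists v. H(v,v)) & (forall u. ~H(u,u))
All bound variables are already distinct, so no renaming is needed.
Extract every quantifier outward, since the variables are now distinct and don't occur free across branches:
  exists v. forall u. (H(v,v) & ~H(u,u))
The prefix is exists v forall u: 1 universal, 1 existential.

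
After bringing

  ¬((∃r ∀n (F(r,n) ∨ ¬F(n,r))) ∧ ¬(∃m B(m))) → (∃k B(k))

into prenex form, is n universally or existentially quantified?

universal

Rewrite implications/biconditionals: A → B as ¬A ∨ B.
  ¬¬((∃r ∀n (F(r,n) ∨ ¬F(n,r))) ∧ ¬(∃m B(m))) ∨ (∃k B(k))
Move each ¬ inward, flipping quantifiers it crosses:
  (∃r ∀n (F(r,n) ∨ ¬F(n,r))) ∧ (∀m ¬B(m)) ∨ (∃k B(k))
Extract every quantifier outward, since the variables are now distinct and don't occur free across branches:
  ∃r ∀n ∀m ∃k ((F(r,n) ∨ ¬F(n,r)) ∧ ¬B(m) ∨ B(k))
The quantifier ∀n sits under an even number of negations (counting the antecedent side of each →), so it remains universal.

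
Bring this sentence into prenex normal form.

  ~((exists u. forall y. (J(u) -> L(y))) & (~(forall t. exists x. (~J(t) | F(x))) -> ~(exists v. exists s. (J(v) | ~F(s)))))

Eliminate → and ↔ using ¬ and ∨.
  ~((exists u. forall y. (~J(u) | L(y))) & (~~(forall t. exists x. (~J(t) | F(x))) | ~(exists v. exists s. (J(v) | ~F(s)))))
Push ¬ through the quantifiers and connectives to reach negation normal form:
  (forall u. exists y. (J(u) & ~L(y))) | (exists t. forall x. (J(t) & ~F(x))) & (exists v. exists s. (J(v) | ~F(s)))
Pull the quantifiers to the front (each side's bound variable is not free in the other side):
  forall u. exists y. exists t. forall x. exists v. exists s. (J(u) & ~L(y) | J(t) & ~F(x) & (J(v) | ~F(s)))

forall u. exists y. exists t. forall x. exists v. exists s. (J(u) & ~L(y) | J(t) & ~F(x) & (J(v) | ~F(s)))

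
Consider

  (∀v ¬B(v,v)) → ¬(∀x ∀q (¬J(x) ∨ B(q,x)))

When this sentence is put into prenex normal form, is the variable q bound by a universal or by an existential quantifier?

Rewrite implications/biconditionals: A → B as ¬A ∨ B.
  ¬(∀v ¬B(v,v)) ∨ ¬(∀x ∀q (¬J(x) ∨ B(q,x)))
Push ¬ through the quantifiers and connectives to reach negation normal form:
  (∃v B(v,v)) ∨ (∃x ∃q (J(x) ∧ ¬B(q,x)))
All bound variables are already distinct, so no renaming is needed.
Extract every quantifier outward, since the variables are now distinct and don't occur free across branches:
  ∃v ∃x ∃q (B(v,v) ∨ J(x) ∧ ¬B(q,x))
The quantifier ∀q sits under an odd number of negations (counting the antecedent side of each →), so it flips to ∃q.

existential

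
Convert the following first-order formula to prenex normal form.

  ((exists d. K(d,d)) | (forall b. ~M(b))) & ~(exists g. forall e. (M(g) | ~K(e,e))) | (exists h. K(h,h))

Drive negations inward (¬∀x A ≡ ∃x ¬A, ¬∃x A ≡ ∀x ¬A, De Morgan for ∧/∨):
  ((exists d. K(d,d)) | (forall b. ~M(b))) & (forall g. exists e. (~M(g) & K(e,e))) | (exists h. K(h,h))
Pull the quantifiers to the front (each side's bound variable is not free in the other side):
  exists d. forall b. forall g. exists e. exists h. ((K(d,d) | ~M(b)) & ~M(g) & K(e,e) | K(h,h))

exists d. forall b. forall g. exists e. exists h. ((K(d,d) | ~M(b)) & ~M(g) & K(e,e) | K(h,h))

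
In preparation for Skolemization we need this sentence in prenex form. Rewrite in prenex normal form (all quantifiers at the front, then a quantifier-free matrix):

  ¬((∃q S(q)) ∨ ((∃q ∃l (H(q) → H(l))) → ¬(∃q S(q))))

∀q ∃u1 ∃l ∃c (¬S(q) ∧ (¬H(u1) ∨ H(l)) ∧ S(c))

Eliminate → and ↔ using ¬ and ∨.
  ¬((∃q S(q)) ∨ ¬(∃q ∃l (¬H(q) ∨ H(l))) ∨ ¬(∃q S(q)))
Push ¬ through the quantifiers and connectives to reach negation normal form:
  (∀q ¬S(q)) ∧ (∃q ∃l (¬H(q) ∨ H(l))) ∧ (∃q S(q))
Give each quantifier a distinct variable: q↦u1, q↦c.
  (∀q ¬S(q)) ∧ (∃u1 ∃l (¬H(u1) ∨ H(l))) ∧ (∃c S(c))
Extract every quantifier outward, since the variables are now distinct and don't occur free across branches:
  ∀q ∃u1 ∃l ∃c (¬S(q) ∧ (¬H(u1) ∨ H(l)) ∧ S(c))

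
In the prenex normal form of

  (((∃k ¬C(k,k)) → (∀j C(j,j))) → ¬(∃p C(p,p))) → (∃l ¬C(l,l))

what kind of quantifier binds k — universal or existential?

universal

Eliminate → and ↔ using ¬ and ∨.
  ¬(¬(¬(∃k ¬C(k,k)) ∨ (∀j C(j,j))) ∨ ¬(∃p C(p,p))) ∨ (∃l ¬C(l,l))
Move each ¬ inward, flipping quantifiers it crosses:
  ((∀k C(k,k)) ∨ (∀j C(j,j))) ∧ (∃p C(p,p)) ∨ (∃l ¬C(l,l))
Pull the quantifiers to the front (each side's bound variable is not free in the other side):
  ∀k ∀j ∃p ∃l ((C(k,k) ∨ C(j,j)) ∧ C(p,p) ∨ ¬C(l,l))
The quantifier ∃k sits under an odd number of negations (counting the antecedent side of each →), so it flips to ∀k.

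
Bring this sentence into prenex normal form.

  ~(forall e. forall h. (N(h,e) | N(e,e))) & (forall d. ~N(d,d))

exists e. exists h. forall d. (~N(h,e) & ~N(e,e) & ~N(d,d))

Push ¬ through the quantifiers and connectives to reach negation normal form:
  (exists e. exists h. (~N(h,e) & ~N(e,e))) & (forall d. ~N(d,d))
Pull the quantifiers to the front (each side's bound variable is not free in the other side):
  exists e. exists h. forall d. (~N(h,e) & ~N(e,e) & ~N(d,d))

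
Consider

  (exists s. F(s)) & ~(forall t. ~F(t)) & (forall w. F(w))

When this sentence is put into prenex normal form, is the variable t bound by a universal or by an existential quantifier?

existential

Push ¬ through the quantifiers and connectives to reach negation normal form:
  (exists s. F(s)) & (exists t. F(t)) & (forall w. F(w))
Extract every quantifier outward, since the variables are now distinct and don't occur free across branches:
  exists s. exists t. forall w. (F(s) & F(t) & F(w))
The quantifier forall t sits under an odd number of negations, so it flips to exists t.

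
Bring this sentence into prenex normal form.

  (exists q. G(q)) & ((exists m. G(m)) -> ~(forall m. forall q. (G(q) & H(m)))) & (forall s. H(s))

Eliminate → and ↔ using ¬ and ∨.
  (exists q. G(q)) & (~(exists m. G(m)) | ~(forall m. forall q. (G(q) & H(m)))) & (forall s. H(s))
Push ¬ through the quantifiers and connectives to reach negation normal form:
  (exists q. G(q)) & ((forall m. ~G(m)) | (exists m. exists q. (~G(q) | ~H(m)))) & (forall s. H(s))
Rename bound variables to avoid capture: m↦t, q↦y1.
  (exists q. G(q)) & ((forall m. ~G(m)) | (exists t. exists y1. (~G(y1) | ~H(t)))) & (forall s. H(s))
Extract every quantifier outward, since the variables are now distinct and don't occur free across branches:
  exists q. forall m. exists t. exists y1. forall s. (G(q) & (~G(m) | ~G(y1) | ~H(t)) & H(s))

exists q. forall m. exists t. exists y1. forall s. (G(q) & (~G(m) | ~G(y1) | ~H(t)) & H(s))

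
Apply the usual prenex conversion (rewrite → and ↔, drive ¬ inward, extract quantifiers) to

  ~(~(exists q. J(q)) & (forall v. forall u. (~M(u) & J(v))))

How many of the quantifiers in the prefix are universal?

Drive negations inward (¬∀x A ≡ ∃x ¬A, ¬∃x A ≡ ∀x ¬A, De Morgan for ∧/∨):
  (exists q. J(q)) | (exists v. exists u. (M(u) | ~J(v)))
Finally move all quantifiers to the prefix:
  exists q. exists v. exists u. (J(q) | M(u) | ~J(v))
The prefix is exists q exists v exists u: 0 universal, 3 existential.

0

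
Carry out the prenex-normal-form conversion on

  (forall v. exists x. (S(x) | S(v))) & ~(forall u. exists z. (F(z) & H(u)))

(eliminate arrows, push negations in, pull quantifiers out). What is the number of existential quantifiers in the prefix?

Drive negations inward (¬∀x A ≡ ∃x ¬A, ¬∃x A ≡ ∀x ¬A, De Morgan for ∧/∨):
  (forall v. exists x. (S(x) | S(v))) & (exists u. forall z. (~F(z) | ~H(u)))
Finally move all quantifiers to the prefix:
  forall v. exists x. exists u. forall z. ((S(x) | S(v)) & (~F(z) | ~H(u)))
The prefix is forall v exists x exists u forall z: 2 universal, 2 existential.

2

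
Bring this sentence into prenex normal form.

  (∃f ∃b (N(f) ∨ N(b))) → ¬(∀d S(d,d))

∀f ∀b ∃d (¬N(f) ∧ ¬N(b) ∨ ¬S(d,d))

Eliminate → and ↔ using ¬ and ∨.
  ¬(∃f ∃b (N(f) ∨ N(b))) ∨ ¬(∀d S(d,d))
Move each ¬ inward, flipping quantifiers it crosses:
  (∀f ∀b (¬N(f) ∧ ¬N(b))) ∨ (∃d ¬S(d,d))
All bound variables are already distinct, so no renaming is needed.
Pull the quantifiers to the front (each side's bound variable is not free in the other side):
  ∀f ∀b ∃d (¬N(f) ∧ ¬N(b) ∨ ¬S(d,d))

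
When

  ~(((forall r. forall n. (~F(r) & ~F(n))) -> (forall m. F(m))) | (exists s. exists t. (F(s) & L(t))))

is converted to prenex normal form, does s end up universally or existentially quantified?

universal

Rewrite implications/biconditionals: A → B as ¬A ∨ B.
  ~(~(forall r. forall n. (~F(r) & ~F(n))) | (forall m. F(m)) | (exists s. exists t. (F(s) & L(t))))
Move each ¬ inward, flipping quantifiers it crosses:
  (forall r. forall n. (~F(r) & ~F(n))) & (exists m. ~F(m)) & (forall s. forall t. (~F(s) | ~L(t)))
Extract every quantifier outward, since the variables are now distinct and don't occur free across branches:
  forall r. forall n. exists m. forall s. forall t. (~F(r) & ~F(n) & ~F(m) & (~F(s) | ~L(t)))
The quantifier exists s sits under an odd number of negations (counting the antecedent side of each →), so it flips to forall s.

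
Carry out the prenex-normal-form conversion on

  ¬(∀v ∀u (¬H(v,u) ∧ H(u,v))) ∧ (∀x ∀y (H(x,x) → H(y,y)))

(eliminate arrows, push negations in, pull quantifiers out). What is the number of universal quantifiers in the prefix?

2

Rewrite implications/biconditionals: A → B as ¬A ∨ B.
  ¬(∀v ∀u (¬H(v,u) ∧ H(u,v))) ∧ (∀x ∀y (¬H(x,x) ∨ H(y,y)))
Drive negations inward (¬∀x A ≡ ∃x ¬A, ¬∃x A ≡ ∀x ¬A, De Morgan for ∧/∨):
  (∃v ∃u (H(v,u) ∨ ¬H(u,v))) ∧ (∀x ∀y (¬H(x,x) ∨ H(y,y)))
All bound variables are already distinct, so no renaming is needed.
Extract every quantifier outward, since the variables are now distinct and don't occur free across branches:
  ∃v ∃u ∀x ∀y ((H(v,u) ∨ ¬H(u,v)) ∧ (¬H(x,x) ∨ H(y,y)))
The prefix is ∃v ∃u ∀x ∀y: 2 universal, 2 existential.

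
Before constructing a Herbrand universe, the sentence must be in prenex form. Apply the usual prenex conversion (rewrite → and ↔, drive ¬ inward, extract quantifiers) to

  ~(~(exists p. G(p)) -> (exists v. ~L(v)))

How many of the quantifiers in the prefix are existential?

0

First replace A → B with ¬A ∨ B.
  ~(~~(exists p. G(p)) | (exists v. ~L(v)))
Move each ¬ inward, flipping quantifiers it crosses:
  (forall p. ~G(p)) & (forall v. L(v))
All bound variables are already distinct, so no renaming is needed.
Finally move all quantifiers to the prefix:
  forall p. forall v. (~G(p) & L(v))
The prefix is forall p forall v: 2 universal, 0 existential.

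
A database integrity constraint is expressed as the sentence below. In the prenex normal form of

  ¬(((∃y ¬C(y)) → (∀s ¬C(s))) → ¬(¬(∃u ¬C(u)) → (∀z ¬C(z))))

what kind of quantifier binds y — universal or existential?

universal

First replace A → B with ¬A ∨ B.
  ¬(¬(¬(∃y ¬C(y)) ∨ (∀s ¬C(s))) ∨ ¬(¬¬(∃u ¬C(u)) ∨ (∀z ¬C(z))))
Drive negations inward (¬∀x A ≡ ∃x ¬A, ¬∃x A ≡ ∀x ¬A, De Morgan for ∧/∨):
  ((∀y C(y)) ∨ (∀s ¬C(s))) ∧ ((∃u ¬C(u)) ∨ (∀z ¬C(z)))
All bound variables are already distinct, so no renaming is needed.
Pull the quantifiers to the front (each side's bound variable is not free in the other side):
  ∀y ∀s ∃u ∀z ((C(y) ∨ ¬C(s)) ∧ (¬C(u) ∨ ¬C(z)))
The quantifier ∃y sits under an odd number of negations (counting the antecedent side of each →), so it flips to ∀y.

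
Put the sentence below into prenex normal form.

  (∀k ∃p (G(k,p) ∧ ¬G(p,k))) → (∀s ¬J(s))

First replace A → B with ¬A ∨ B.
  ¬(∀k ∃p (G(k,p) ∧ ¬G(p,k))) ∨ (∀s ¬J(s))
Move each ¬ inward, flipping quantifiers it crosses:
  (∃k ∀p (¬G(k,p) ∨ G(p,k))) ∨ (∀s ¬J(s))
All bound variables are already distinct, so no renaming is needed.
Finally move all quantifiers to the prefix:
  ∃k ∀p ∀s (¬G(k,p) ∨ G(p,k) ∨ ¬J(s))

∃k ∀p ∀s (¬G(k,p) ∨ G(p,k) ∨ ¬J(s))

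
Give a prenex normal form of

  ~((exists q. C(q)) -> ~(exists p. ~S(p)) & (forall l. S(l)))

exists q. exists p. exists l. (C(q) & (~S(p) | ~S(l)))

Eliminate → and ↔ using ¬ and ∨.
  ~(~(exists q. C(q)) | ~(exists p. ~S(p)) & (forall l. S(l)))
Push ¬ through the quantifiers and connectives to reach negation normal form:
  (exists q. C(q)) & ((exists p. ~S(p)) | (exists l. ~S(l)))
Extract every quantifier outward, since the variables are now distinct and don't occur free across branches:
  exists q. exists p. exists l. (C(q) & (~S(p) | ~S(l)))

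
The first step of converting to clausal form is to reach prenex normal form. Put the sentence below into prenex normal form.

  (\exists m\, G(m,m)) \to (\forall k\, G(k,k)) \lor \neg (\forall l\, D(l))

Eliminate → and ↔ using ¬ and ∨.
  \neg (\exists m\, G(m,m)) \lor (\forall k\, G(k,k)) \lor \neg (\forall l\, D(l))
Drive negations inward (¬∀x A ≡ ∃x ¬A, ¬∃x A ≡ ∀x ¬A, De Morgan for ∧/∨):
  (\forall m\, \neg G(m,m)) \lor (\forall k\, G(k,k)) \lor (\exists l\, \neg D(l))
All bound variables are already distinct, so no renaming is needed.
Finally move all quantifiers to the prefix:
  \forall m\, \forall k\, \exists l\, (\neg G(m,m) \lor G(k,k) \lor \neg D(l))

\forall m\, \forall k\, \exists l\, (\neg G(m,m) \lor G(k,k) \lor \neg D(l))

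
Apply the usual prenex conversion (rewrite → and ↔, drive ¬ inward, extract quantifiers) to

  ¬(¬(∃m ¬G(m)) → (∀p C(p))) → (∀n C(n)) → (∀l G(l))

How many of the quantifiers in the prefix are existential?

Rewrite implications/biconditionals: A → B as ¬A ∨ B.
  ¬¬(¬¬(∃m ¬G(m)) ∨ (∀p C(p))) ∨ ¬(∀n C(n)) ∨ (∀l G(l))
Drive negations inward (¬∀x A ≡ ∃x ¬A, ¬∃x A ≡ ∀x ¬A, De Morgan for ∧/∨):
  (∃m ¬G(m)) ∨ (∀p C(p)) ∨ (∃n ¬C(n)) ∨ (∀l G(l))
Pull the quantifiers to the front (each side's bound variable is not free in the other side):
  ∃m ∀p ∃n ∀l (¬G(m) ∨ C(p) ∨ ¬C(n) ∨ G(l))
The prefix is ∃m ∀p ∃n ∀l: 2 universal, 2 existential.

2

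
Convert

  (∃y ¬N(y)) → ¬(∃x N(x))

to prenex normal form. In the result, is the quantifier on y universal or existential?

Rewrite implications/biconditionals: A → B as ¬A ∨ B.
  ¬(∃y ¬N(y)) ∨ ¬(∃x N(x))
Move each ¬ inward, flipping quantifiers it crosses:
  (∀y N(y)) ∨ (∀x ¬N(x))
All bound variables are already distinct, so no renaming is needed.
Extract every quantifier outward, since the variables are now distinct and don't occur free across branches:
  ∀y ∀x (N(y) ∨ ¬N(x))
The quantifier ∃y sits under an odd number of negations (counting the antecedent side of each →), so it flips to ∀y.

universal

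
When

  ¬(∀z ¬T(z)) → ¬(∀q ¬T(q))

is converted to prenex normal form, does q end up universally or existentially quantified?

existential

First replace A → B with ¬A ∨ B.
  ¬¬(∀z ¬T(z)) ∨ ¬(∀q ¬T(q))
Move each ¬ inward, flipping quantifiers it crosses:
  (∀z ¬T(z)) ∨ (∃q T(q))
Pull the quantifiers to the front (each side's bound variable is not free in the other side):
  ∀z ∃q (¬T(z) ∨ T(q))
The quantifier ∀q sits under an odd number of negations (counting the antecedent side of each →), so it flips to ∃q.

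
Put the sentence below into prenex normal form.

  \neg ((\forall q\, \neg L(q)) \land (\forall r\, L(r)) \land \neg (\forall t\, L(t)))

Move each ¬ inward, flipping quantifiers it crosses:
  (\exists q\, L(q)) \lor (\exists r\, \neg L(r)) \lor (\forall t\, L(t))
All bound variables are already distinct, so no renaming is needed.
Pull the quantifiers to the front (each side's bound variable is not free in the other side):
  \exists q\, \exists r\, \forall t\, (L(q) \lor \neg L(r) \lor L(t))

\exists q\, \exists r\, \forall t\, (L(q) \lor \neg L(r) \lor L(t))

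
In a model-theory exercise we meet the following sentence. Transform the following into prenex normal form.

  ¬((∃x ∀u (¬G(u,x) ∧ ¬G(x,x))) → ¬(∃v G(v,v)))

∃x ∀u ∃v (¬G(u,x) ∧ ¬G(x,x) ∧ G(v,v))

First replace A → B with ¬A ∨ B.
  ¬(¬(∃x ∀u (¬G(u,x) ∧ ¬G(x,x))) ∨ ¬(∃v G(v,v)))
Drive negations inward (¬∀x A ≡ ∃x ¬A, ¬∃x A ≡ ∀x ¬A, De Morgan for ∧/∨):
  (∃x ∀u (¬G(u,x) ∧ ¬G(x,x))) ∧ (∃v G(v,v))
Finally move all quantifiers to the prefix:
  ∃x ∀u ∃v (¬G(u,x) ∧ ¬G(x,x) ∧ G(v,v))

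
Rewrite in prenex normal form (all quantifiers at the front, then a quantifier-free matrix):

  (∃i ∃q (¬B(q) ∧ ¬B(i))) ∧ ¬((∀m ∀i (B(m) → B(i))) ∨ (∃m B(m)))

First replace A → B with ¬A ∨ B.
  (∃i ∃q (¬B(q) ∧ ¬B(i))) ∧ ¬((∀m ∀i (¬B(m) ∨ B(i))) ∨ (∃m B(m)))
Drive negations inward (¬∀x A ≡ ∃x ¬A, ¬∃x A ≡ ∀x ¬A, De Morgan for ∧/∨):
  (∃i ∃q (¬B(q) ∧ ¬B(i))) ∧ (∃m ∃i (B(m) ∧ ¬B(i))) ∧ (∀m ¬B(m))
Give each quantifier a distinct variable: i↦v1, m↦y.
  (∃i ∃q (¬B(q) ∧ ¬B(i))) ∧ (∃m ∃v1 (B(m) ∧ ¬B(v1))) ∧ (∀y ¬B(y))
Pull the quantifiers to the front (each side's bound variable is not free in the other side):
  ∃i ∃q ∃m ∃v1 ∀y (¬B(q) ∧ ¬B(i) ∧ B(m) ∧ ¬B(v1) ∧ ¬B(y))

∃i ∃q ∃m ∃v1 ∀y (¬B(q) ∧ ¬B(i) ∧ B(m) ∧ ¬B(v1) ∧ ¬B(y))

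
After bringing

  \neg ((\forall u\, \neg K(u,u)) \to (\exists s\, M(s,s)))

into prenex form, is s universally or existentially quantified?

universal

Eliminate → and ↔ using ¬ and ∨.
  \neg (\neg (\forall u\, \neg K(u,u)) \lor (\exists s\, M(s,s)))
Push ¬ through the quantifiers and connectives to reach negation normal form:
  (\forall u\, \neg K(u,u)) \land (\forall s\, \neg M(s,s))
All bound variables are already distinct, so no renaming is needed.
Finally move all quantifiers to the prefix:
  \forall u\, \forall s\, (\neg K(u,u) \land \neg M(s,s))
The quantifier \exists s sits under an odd number of negations (counting the antecedent side of each →), so it flips to \forall s.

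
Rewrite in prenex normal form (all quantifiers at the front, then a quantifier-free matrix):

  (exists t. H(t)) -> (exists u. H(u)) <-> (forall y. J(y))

Eliminate → and ↔ using ¬ and ∨; A ↔ B as (¬A ∨ B) ∧ (¬B ∨ A).
  (~(~(exists t. H(t)) | (exists u. H(u))) | (forall y. J(y))) & (~(forall y. J(y)) | ~(exists t. H(t)) | (exists u. H(u)))
Drive negations inward (¬∀x A ≡ ∃x ¬A, ¬∃x A ≡ ∀x ¬A, De Morgan for ∧/∨):
  ((exists t. H(t)) & (forall u. ~H(u)) | (forall y. J(y))) & ((exists y. ~J(y)) | (forall t. ~H(t)) | (exists u. H(u)))
Standardize variables apart so no two quantifiers bind the same name: y↦v, t↦b, u↦p.
  ((exists t. H(t)) & (forall u. ~H(u)) | (forall y. J(y))) & ((exists v. ~J(v)) | (forall b. ~H(b)) | (exists p. H(p)))
Finally move all quantifiers to the prefix:
  exists t. forall u. forall y. exists v. forall b. exists p. ((H(t) & ~H(u) | J(y)) & (~J(v) | ~H(b) | H(p)))

exists t. forall u. forall y. exists v. forall b. exists p. ((H(t) & ~H(u) | J(y)) & (~J(v) | ~H(b) | H(p)))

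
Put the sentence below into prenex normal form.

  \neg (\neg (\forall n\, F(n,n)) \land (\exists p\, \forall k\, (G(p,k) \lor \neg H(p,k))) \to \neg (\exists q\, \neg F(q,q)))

First replace A → B with ¬A ∨ B.
  \neg (\neg (\neg (\forall n\, F(n,n)) \land (\exists p\, \forall k\, (G(p,k) \lor \neg H(p,k)))) \lor \neg (\exists q\, \neg F(q,q)))
Drive negations inward (¬∀x A ≡ ∃x ¬A, ¬∃x A ≡ ∀x ¬A, De Morgan for ∧/∨):
  (\exists n\, \neg F(n,n)) \land (\exists p\, \forall k\, (G(p,k) \lor \neg H(p,k))) \land (\exists q\, \neg F(q,q))
All bound variables are already distinct, so no renaming is needed.
Finally move all quantifiers to the prefix:
  \exists n\, \exists p\, \forall k\, \exists q\, (\neg F(n,n) \land (G(p,k) \lor \neg H(p,k)) \land \neg F(q,q))

\exists n\, \exists p\, \forall k\, \exists q\, (\neg F(n,n) \land (G(p,k) \lor \neg H(p,k)) \land \neg F(q,q))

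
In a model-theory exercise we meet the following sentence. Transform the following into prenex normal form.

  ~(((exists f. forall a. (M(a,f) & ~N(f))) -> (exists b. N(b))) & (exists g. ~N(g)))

First replace A → B with ¬A ∨ B.
  ~((~(exists f. forall a. (M(a,f) & ~N(f))) | (exists b. N(b))) & (exists g. ~N(g)))
Push ¬ through the quantifiers and connectives to reach negation normal form:
  (exists f. forall a. (M(a,f) & ~N(f))) & (forall b. ~N(b)) | (forall g. N(g))
Pull the quantifiers to the front (each side's bound variable is not free in the other side):
  exists f. forall a. forall b. forall g. (M(a,f) & ~N(f) & ~N(b) | N(g))

exists f. forall a. forall b. forall g. (M(a,f) & ~N(f) & ~N(b) | N(g))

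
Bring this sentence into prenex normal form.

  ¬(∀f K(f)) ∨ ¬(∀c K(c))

Move each ¬ inward, flipping quantifiers it crosses:
  (∃f ¬K(f)) ∨ (∃c ¬K(c))
Extract every quantifier outward, since the variables are now distinct and don't occur free across branches:
  ∃f ∃c (¬K(f) ∨ ¬K(c))

∃f ∃c (¬K(f) ∨ ¬K(c))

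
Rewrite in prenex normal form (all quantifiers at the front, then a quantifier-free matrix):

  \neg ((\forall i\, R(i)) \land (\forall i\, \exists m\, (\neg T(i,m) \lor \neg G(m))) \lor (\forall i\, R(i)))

Push ¬ through the quantifiers and connectives to reach negation normal form:
  ((\exists i\, \neg R(i)) \lor (\exists i\, \forall m\, (T(i,m) \land G(m)))) \land (\exists i\, \neg R(i))
Rename bound variables to avoid capture: i↦x1, i↦y1.
  ((\exists i\, \neg R(i)) \lor (\exists x1\, \forall m\, (T(x1,m) \land G(m)))) \land (\exists y1\, \neg R(y1))
Extract every quantifier outward, since the variables are now distinct and don't occur free across branches:
  \exists i\, \exists x1\, \forall m\, \exists y1\, ((\neg R(i) \lor T(x1,m) \land G(m)) \land \neg R(y1))

\exists i\, \exists x1\, \forall m\, \exists y1\, ((\neg R(i) \lor T(x1,m) \land G(m)) \land \neg R(y1))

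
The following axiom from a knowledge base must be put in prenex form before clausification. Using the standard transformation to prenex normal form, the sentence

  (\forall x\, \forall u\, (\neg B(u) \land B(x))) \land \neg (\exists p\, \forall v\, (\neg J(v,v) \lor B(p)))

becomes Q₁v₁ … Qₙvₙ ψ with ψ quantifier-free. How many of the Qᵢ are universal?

Drive negations inward (¬∀x A ≡ ∃x ¬A, ¬∃x A ≡ ∀x ¬A, De Morgan for ∧/∨):
  (\forall x\, \forall u\, (\neg B(u) \land B(x))) \land (\forall p\, \exists v\, (J(v,v) \land \neg B(p)))
Extract every quantifier outward, since the variables are now distinct and don't occur free across branches:
  \forall x\, \forall u\, \forall p\, \exists v\, (\neg B(u) \land B(x) \land J(v,v) \land \neg B(p))
The prefix is \forall x \forall u \forall p \exists v: 3 universal, 1 existential.

3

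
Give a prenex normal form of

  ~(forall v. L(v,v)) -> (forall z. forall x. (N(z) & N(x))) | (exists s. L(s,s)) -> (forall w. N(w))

Rewrite implications/biconditionals: A → B as ¬A ∨ B.
  ~~(forall v. L(v,v)) | ~((forall z. forall x. (N(z) & N(x))) | (exists s. L(s,s))) | (forall w. N(w))
Move each ¬ inward, flipping quantifiers it crosses:
  (forall v. L(v,v)) | (exists z. exists x. (~N(z) | ~N(x))) & (forall s. ~L(s,s)) | (forall w. N(w))
All bound variables are already distinct, so no renaming is needed.
Extract every quantifier outward, since the variables are now distinct and don't occur free across branches:
  forall v. exists z. exists x. forall s. forall w. (L(v,v) | (~N(z) | ~N(x)) & ~L(s,s) | N(w))

forall v. exists z. exists x. forall s. forall w. (L(v,v) | (~N(z) | ~N(x)) & ~L(s,s) | N(w))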